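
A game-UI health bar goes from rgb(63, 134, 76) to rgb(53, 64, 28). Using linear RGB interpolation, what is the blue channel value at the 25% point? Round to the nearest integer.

64

B = 76 + 0.25 × (28 − 76) = 64 → 64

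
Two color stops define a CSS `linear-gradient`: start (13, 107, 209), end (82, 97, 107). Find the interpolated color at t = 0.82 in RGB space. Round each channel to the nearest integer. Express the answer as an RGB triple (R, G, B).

R = 13 + 0.82 × (82 − 13) = 13 + 0.82 × 69 = 69.58 → 70
G = 107 + 0.82 × (97 − 107) = 107 + 0.82 × -10 = 98.8 → 99
B = 209 + 0.82 × (107 − 209) = 209 + 0.82 × -102 = 125.36 → 125
So the blended color is (70, 99, 125), about #46637d.

(70, 99, 125)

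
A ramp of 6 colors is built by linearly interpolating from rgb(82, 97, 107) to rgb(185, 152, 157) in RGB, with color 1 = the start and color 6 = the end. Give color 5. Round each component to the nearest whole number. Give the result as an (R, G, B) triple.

(164, 141, 147)

With 6 swatches and endpoints inclusive, swatch 5 sits at t = (5 − 1)/(6 − 1) = 4/5 ≈ 0.8.
R = 82 + 0.8 × (185 − 82) = 164.4 → 164
G = 97 + 0.8 × (152 − 97) = 141 → 141
B = 107 + 0.8 × (157 − 107) = 147 → 147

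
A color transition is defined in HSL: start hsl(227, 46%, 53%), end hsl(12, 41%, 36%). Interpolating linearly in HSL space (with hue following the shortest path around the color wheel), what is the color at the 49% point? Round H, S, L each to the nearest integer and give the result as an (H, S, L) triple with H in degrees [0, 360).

Hue: 12 − 227 = -215°, but |-215| > 180 so the shorter arc goes the other way: Δh = -215 + 360 = 145°.
H = 227 + 0.49 × (145) = 298.05 → 298°
S = 46 + 0.49 × (41 − 46) = 43.55 → 44%
L = 53 + 0.49 × (36 − 53) = 44.67 → 45%

(298, 44, 45)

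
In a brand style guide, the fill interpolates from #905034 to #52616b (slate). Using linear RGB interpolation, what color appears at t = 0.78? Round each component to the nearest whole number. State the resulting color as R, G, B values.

#905034 → (144, 80, 52); #52616b → (82, 97, 107).
R = 144 + 0.78 × (82 − 144) = 144 + 0.78 × -62 = 95.64 → 96
G = 80 + 0.78 × (97 − 80) = 80 + 0.78 × 17 = 93.26 → 93
B = 52 + 0.78 × (107 − 52) = 52 + 0.78 × 55 = 94.9 → 95

(96, 93, 95)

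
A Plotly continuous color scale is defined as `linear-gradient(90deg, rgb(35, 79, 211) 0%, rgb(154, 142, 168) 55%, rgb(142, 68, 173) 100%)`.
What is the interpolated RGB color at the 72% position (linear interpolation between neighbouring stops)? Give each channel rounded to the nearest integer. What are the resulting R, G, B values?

72% lies between the 55% and 100% stops, so the local fraction is t = (72 − 55)/(100 − 55) = 17/45 ≈ 0.3778.
R = 154 + 0.3778 × (142 − 154) = 149.466 → 149
G = 142 + 0.3778 × (68 − 142) = 114.043 → 114
B = 168 + 0.3778 × (173 − 168) = 169.889 → 170

(149, 114, 170)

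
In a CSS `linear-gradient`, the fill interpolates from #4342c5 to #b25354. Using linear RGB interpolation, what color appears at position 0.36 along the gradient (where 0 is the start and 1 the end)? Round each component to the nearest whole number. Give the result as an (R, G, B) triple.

(107, 72, 156)

#4342c5 → (67, 66, 197); #b25354 → (178, 83, 84).
R = 67 + 0.36 × (178 − 67) = 67 + 0.36 × 111 = 106.96 → 107
G = 66 + 0.36 × (83 − 66) = 66 + 0.36 × 17 = 72.12 → 72
B = 197 + 0.36 × (84 − 197) = 197 + 0.36 × -113 = 156.32 → 156
So the blended color is (107, 72, 156), about #6b489c.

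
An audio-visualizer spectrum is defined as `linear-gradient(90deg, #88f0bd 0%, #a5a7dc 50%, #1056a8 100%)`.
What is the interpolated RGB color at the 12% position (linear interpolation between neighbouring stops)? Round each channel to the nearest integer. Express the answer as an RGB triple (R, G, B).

(143, 222, 196)

12% lies between the 0% and 50% stops, so the local fraction is t = (12 − 0)/(50 − 0) = 12/50 ≈ 0.24.
#88f0bd → (136, 240, 189); #a5a7dc → (165, 167, 220).
R = 136 + 0.24 × (165 − 136) = 142.96 → 143
G = 240 + 0.24 × (167 − 240) = 222.48 → 222
B = 189 + 0.24 × (220 − 189) = 196.44 → 196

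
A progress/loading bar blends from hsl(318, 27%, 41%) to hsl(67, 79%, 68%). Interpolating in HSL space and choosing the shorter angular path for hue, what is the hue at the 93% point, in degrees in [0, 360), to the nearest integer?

59

Hue: 67 − 318 = -251°, but |-251| > 180 so the shorter arc goes the other way: Δh = -251 + 360 = 109°.
H = 318 + 0.93 × (109) = 419.37 → 419 → 419 mod 360 = 59°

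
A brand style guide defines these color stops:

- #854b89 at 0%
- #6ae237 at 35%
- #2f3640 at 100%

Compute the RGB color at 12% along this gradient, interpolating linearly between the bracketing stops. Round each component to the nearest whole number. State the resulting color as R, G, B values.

12% lies between the 0% and 35% stops, so the local fraction is t = (12 − 0)/(35 − 0) = 12/35 ≈ 0.3429.
#854b89 → (133, 75, 137); #6ae237 → (106, 226, 55).
R = 133 + 0.3429 × (106 − 133) = 123.742 → 124
G = 75 + 0.3429 × (226 − 75) = 126.778 → 127
B = 137 + 0.3429 × (55 − 137) = 108.882 → 109

(124, 127, 109)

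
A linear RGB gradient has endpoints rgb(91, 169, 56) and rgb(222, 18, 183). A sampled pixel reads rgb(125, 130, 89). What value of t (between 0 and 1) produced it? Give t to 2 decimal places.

0.26

Invert the lerp on the G channel (largest span, 151): t = (130 − 169) / (18 − 169) = -39/-151 = 0.25828.
Check on R: (125 − 91)/(222 − 91) = 0.2595 ✓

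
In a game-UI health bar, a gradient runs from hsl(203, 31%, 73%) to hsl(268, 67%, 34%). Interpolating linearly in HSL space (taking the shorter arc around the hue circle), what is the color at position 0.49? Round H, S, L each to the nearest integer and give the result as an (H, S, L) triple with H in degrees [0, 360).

(235, 49, 54)

Hue arc: Δh = 268 − 203 = 65° (|Δh| ≤ 180, already the shorter path).
H = 203 + 0.49 × (65) = 234.85 → 235°
S = 31 + 0.49 × (67 − 31) = 48.64 → 49%
L = 73 + 0.49 × (34 − 73) = 53.89 → 54%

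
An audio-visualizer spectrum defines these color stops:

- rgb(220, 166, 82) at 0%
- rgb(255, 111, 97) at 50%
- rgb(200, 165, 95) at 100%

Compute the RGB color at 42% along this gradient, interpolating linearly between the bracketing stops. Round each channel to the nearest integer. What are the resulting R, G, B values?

42% lies between the 0% and 50% stops, so the local fraction is t = (42 − 0)/(50 − 0) = 42/50 ≈ 0.84.
R = 220 + 0.84 × (255 − 220) = 249.4 → 249
G = 166 + 0.84 × (111 − 166) = 119.8 → 120
B = 82 + 0.84 × (97 − 82) = 94.6 → 95

(249, 120, 95)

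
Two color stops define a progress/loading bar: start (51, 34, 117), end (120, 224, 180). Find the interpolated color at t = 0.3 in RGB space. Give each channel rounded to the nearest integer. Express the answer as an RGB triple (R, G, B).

R = 51 + 0.3 × (120 − 51) = 51 + 0.3 × 69 = 71.7 → 72
G = 34 + 0.3 × (224 − 34) = 34 + 0.3 × 190 = 91 → 91
B = 117 + 0.3 × (180 − 117) = 117 + 0.3 × 63 = 135.9 → 136

(72, 91, 136)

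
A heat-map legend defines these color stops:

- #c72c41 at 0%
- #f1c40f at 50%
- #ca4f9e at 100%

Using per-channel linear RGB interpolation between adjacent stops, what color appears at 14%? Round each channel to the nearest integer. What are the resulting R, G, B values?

(211, 87, 51)

14% lies between the 0% and 50% stops, so the local fraction is t = (14 − 0)/(50 − 0) = 14/50 ≈ 0.28.
#c72c41 → (199, 44, 65); #f1c40f → (241, 196, 15).
R = 199 + 0.28 × (241 − 199) = 210.76 → 211
G = 44 + 0.28 × (196 − 44) = 86.56 → 87
B = 65 + 0.28 × (15 − 65) = 51 → 51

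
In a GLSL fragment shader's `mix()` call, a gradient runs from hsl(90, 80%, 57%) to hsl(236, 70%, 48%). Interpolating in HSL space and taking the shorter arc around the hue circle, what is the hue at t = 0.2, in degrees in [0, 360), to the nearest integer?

Hue arc: Δh = 236 − 90 = 146° (|Δh| ≤ 180, already the shorter path).
H = 90 + 0.2 × (146) = 119.2 → 119°

119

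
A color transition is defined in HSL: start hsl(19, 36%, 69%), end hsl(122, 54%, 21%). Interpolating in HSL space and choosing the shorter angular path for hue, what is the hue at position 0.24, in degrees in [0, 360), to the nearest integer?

44

Hue arc: Δh = 122 − 19 = 103° (|Δh| ≤ 180, already the shorter path).
H = 19 + 0.24 × (103) = 43.72 → 44°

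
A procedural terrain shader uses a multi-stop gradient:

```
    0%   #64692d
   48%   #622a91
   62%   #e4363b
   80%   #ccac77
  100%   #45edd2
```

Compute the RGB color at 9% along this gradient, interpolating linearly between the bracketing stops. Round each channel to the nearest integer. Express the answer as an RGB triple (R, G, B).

9% lies between the 0% and 48% stops, so the local fraction is t = (9 − 0)/(48 − 0) = 9/48 ≈ 0.1875.
#64692d → (100, 105, 45); #622a91 → (98, 42, 145).
R = 100 + 0.1875 × (98 − 100) = 99.625 → 100
G = 105 + 0.1875 × (42 − 105) = 93.188 → 93
B = 45 + 0.1875 × (145 − 45) = 63.75 → 64

(100, 93, 64)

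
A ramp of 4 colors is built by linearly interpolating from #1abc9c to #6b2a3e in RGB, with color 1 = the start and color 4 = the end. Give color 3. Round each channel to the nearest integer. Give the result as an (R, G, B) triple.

With 4 swatches and endpoints inclusive, swatch 3 sits at t = (3 − 1)/(4 − 1) = 2/3 ≈ 0.6667.
#1abc9c → (26, 188, 156); #6b2a3e → (107, 42, 62).
R = 26 + 0.6667 × (107 − 26) = 80.003 → 80
G = 188 + 0.6667 × (42 − 188) = 90.662 → 91
B = 156 + 0.6667 × (62 − 156) = 93.33 → 93

(80, 91, 93)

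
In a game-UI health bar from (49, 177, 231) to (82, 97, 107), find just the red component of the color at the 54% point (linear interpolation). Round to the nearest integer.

R = 49 + 0.54 × (82 − 49) = 66.82 → 67

67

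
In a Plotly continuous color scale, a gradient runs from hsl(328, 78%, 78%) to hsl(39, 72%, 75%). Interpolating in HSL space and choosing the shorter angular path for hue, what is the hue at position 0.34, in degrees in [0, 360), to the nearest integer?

Hue: 39 − 328 = -289°, but |-289| > 180 so the shorter arc goes the other way: Δh = -289 + 360 = 71°.
H = 328 + 0.34 × (71) = 352.14 → 352°

352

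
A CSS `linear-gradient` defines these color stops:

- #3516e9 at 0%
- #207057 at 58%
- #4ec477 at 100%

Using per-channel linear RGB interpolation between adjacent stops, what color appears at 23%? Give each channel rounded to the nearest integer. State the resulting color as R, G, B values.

23% lies between the 0% and 58% stops, so the local fraction is t = (23 − 0)/(58 − 0) = 23/58 ≈ 0.3966.
#3516e9 → (53, 22, 233); #207057 → (32, 112, 87).
R = 53 + 0.3966 × (32 − 53) = 44.671 → 45
G = 22 + 0.3966 × (112 − 22) = 57.694 → 58
B = 233 + 0.3966 × (87 − 233) = 175.096 → 175

(45, 58, 175)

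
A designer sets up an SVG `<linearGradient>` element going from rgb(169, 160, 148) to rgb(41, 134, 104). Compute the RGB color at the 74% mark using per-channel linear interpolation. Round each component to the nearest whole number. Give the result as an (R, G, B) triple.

74% corresponds to t = 0.74.
R = 169 + 0.74 × (41 − 169) = 169 + 0.74 × -128 = 74.28 → 74
G = 160 + 0.74 × (134 − 160) = 160 + 0.74 × -26 = 140.76 → 141
B = 148 + 0.74 × (104 − 148) = 148 + 0.74 × -44 = 115.44 → 115

(74, 141, 115)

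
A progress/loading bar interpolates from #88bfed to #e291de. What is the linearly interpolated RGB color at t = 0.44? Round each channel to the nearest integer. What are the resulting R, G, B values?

#88bfed → (136, 191, 237); #e291de → (226, 145, 222).
R = 136 + 0.44 × (226 − 136) = 136 + 0.44 × 90 = 175.6 → 176
G = 191 + 0.44 × (145 − 191) = 191 + 0.44 × -46 = 170.76 → 171
B = 237 + 0.44 × (222 − 237) = 237 + 0.44 × -15 = 230.4 → 230

(176, 171, 230)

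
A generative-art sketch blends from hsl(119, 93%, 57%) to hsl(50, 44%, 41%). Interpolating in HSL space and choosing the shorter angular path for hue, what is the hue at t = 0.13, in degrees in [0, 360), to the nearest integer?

Hue arc: Δh = 50 − 119 = -69° (|Δh| ≤ 180, already the shorter path).
H = 119 + 0.13 × (-69) = 110.03 → 110°

110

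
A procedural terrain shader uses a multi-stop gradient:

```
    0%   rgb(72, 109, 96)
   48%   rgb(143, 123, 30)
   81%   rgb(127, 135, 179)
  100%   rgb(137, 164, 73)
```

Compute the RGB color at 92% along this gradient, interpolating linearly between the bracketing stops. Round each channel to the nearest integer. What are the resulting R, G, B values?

(133, 152, 118)

92% lies between the 81% and 100% stops, so the local fraction is t = (92 − 81)/(100 − 81) = 11/19 ≈ 0.5789.
R = 127 + 0.5789 × (137 − 127) = 132.789 → 133
G = 135 + 0.5789 × (164 − 135) = 151.788 → 152
B = 179 + 0.5789 × (73 − 179) = 117.637 → 118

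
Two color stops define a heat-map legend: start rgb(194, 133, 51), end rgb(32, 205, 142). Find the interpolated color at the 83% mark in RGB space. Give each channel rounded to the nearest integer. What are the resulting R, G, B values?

(60, 193, 127)

83% corresponds to t = 0.83.
R = 194 + 0.83 × (32 − 194) = 194 + 0.83 × -162 = 59.54 → 60
G = 133 + 0.83 × (205 − 133) = 133 + 0.83 × 72 = 192.76 → 193
B = 51 + 0.83 × (142 − 51) = 51 + 0.83 × 91 = 126.53 → 127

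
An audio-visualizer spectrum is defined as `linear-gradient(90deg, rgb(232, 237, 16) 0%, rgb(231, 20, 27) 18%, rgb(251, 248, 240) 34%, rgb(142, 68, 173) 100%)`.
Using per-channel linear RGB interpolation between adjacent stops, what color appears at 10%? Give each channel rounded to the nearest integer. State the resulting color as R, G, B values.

(231, 116, 22)

10% lies between the 0% and 18% stops, so the local fraction is t = (10 − 0)/(18 − 0) = 10/18 ≈ 0.5556.
R = 232 + 0.5556 × (231 − 232) = 231.444 → 231
G = 237 + 0.5556 × (20 − 237) = 116.435 → 116
B = 16 + 0.5556 × (27 − 16) = 22.112 → 22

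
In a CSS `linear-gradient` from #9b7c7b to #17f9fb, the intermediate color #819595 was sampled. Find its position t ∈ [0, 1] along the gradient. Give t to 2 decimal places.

0.20

Invert the lerp on the R channel (largest span, 132): t = (129 − 155) / (23 − 155) = -26/-132 = 0.19697.
Check on G: (149 − 124)/(249 − 124) = 0.2 ✓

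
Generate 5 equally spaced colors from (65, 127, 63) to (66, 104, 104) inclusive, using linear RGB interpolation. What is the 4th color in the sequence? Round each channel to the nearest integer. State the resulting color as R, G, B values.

(66, 110, 94)

With 5 swatches and endpoints inclusive, swatch 4 sits at t = (4 − 1)/(5 − 1) = 3/4 ≈ 0.75.
R = 65 + 0.75 × (66 − 65) = 65.75 → 66
G = 127 + 0.75 × (104 − 127) = 109.75 → 110
B = 63 + 0.75 × (104 − 63) = 93.75 → 94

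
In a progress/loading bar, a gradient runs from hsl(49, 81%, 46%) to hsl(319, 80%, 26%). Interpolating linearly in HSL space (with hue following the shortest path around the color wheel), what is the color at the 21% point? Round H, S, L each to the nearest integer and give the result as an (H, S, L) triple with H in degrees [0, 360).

(30, 81, 42)

Hue: 319 − 49 = 270°, but |270| > 180 so the shorter arc goes the other way: Δh = 270 − 360 = -90°.
H = 49 + 0.21 × (-90) = 30.1 → 30°
S = 81 + 0.21 × (80 − 81) = 80.79 → 81%
L = 46 + 0.21 × (26 − 46) = 41.8 → 42%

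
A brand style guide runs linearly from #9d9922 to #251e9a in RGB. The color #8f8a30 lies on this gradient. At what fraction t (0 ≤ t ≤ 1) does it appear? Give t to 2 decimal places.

0.12

Invert the lerp on the G channel (largest span, 123): t = (138 − 153) / (30 − 153) = -15/-123 = 0.12195.
Check on R: (143 − 157)/(37 − 157) = 0.1167 ✓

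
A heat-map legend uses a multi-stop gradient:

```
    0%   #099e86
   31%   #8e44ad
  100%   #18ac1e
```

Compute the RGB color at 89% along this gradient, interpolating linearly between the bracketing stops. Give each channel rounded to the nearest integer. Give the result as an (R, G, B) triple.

(43, 155, 53)

89% lies between the 31% and 100% stops, so the local fraction is t = (89 − 31)/(100 − 31) = 58/69 ≈ 0.8406.
#8e44ad → (142, 68, 173); #18ac1e → (24, 172, 30).
R = 142 + 0.8406 × (24 − 142) = 42.809 → 43
G = 68 + 0.8406 × (172 − 68) = 155.422 → 155
B = 173 + 0.8406 × (30 − 173) = 52.794 → 53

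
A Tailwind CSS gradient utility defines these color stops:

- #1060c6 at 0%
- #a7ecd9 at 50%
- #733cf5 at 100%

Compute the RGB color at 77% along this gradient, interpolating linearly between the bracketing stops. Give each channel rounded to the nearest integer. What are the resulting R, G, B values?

77% lies between the 50% and 100% stops, so the local fraction is t = (77 − 50)/(100 − 50) = 27/50 ≈ 0.54.
#a7ecd9 → (167, 236, 217); #733cf5 → (115, 60, 245).
R = 167 + 0.54 × (115 − 167) = 138.92 → 139
G = 236 + 0.54 × (60 − 236) = 140.96 → 141
B = 217 + 0.54 × (245 − 217) = 232.12 → 232

(139, 141, 232)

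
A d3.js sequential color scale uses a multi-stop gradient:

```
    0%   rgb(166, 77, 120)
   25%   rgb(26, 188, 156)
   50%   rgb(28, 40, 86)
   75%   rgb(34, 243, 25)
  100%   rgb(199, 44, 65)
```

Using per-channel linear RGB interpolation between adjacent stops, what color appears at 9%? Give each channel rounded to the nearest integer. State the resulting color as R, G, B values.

(116, 117, 133)

9% lies between the 0% and 25% stops, so the local fraction is t = (9 − 0)/(25 − 0) = 9/25 ≈ 0.36.
R = 166 + 0.36 × (26 − 166) = 115.6 → 116
G = 77 + 0.36 × (188 − 77) = 116.96 → 117
B = 120 + 0.36 × (156 − 120) = 132.96 → 133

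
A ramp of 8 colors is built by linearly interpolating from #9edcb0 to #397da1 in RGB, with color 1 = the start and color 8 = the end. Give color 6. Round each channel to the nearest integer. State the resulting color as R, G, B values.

With 8 swatches and endpoints inclusive, swatch 6 sits at t = (6 − 1)/(8 − 1) = 5/7 ≈ 0.7143.
#9edcb0 → (158, 220, 176); #397da1 → (57, 125, 161).
R = 158 + 0.7143 × (57 − 158) = 85.856 → 86
G = 220 + 0.7143 × (125 − 220) = 152.142 → 152
B = 176 + 0.7143 × (161 − 176) = 165.286 → 165

(86, 152, 165)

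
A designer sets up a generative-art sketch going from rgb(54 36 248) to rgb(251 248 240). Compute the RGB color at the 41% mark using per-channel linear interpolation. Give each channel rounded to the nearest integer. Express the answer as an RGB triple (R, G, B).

41% corresponds to t = 0.41.
R = 54 + 0.41 × (251 − 54) = 54 + 0.41 × 197 = 134.77 → 135
G = 36 + 0.41 × (248 − 36) = 36 + 0.41 × 212 = 122.92 → 123
B = 248 + 0.41 × (240 − 248) = 248 + 0.41 × -8 = 244.72 → 245
So the blended color is (135, 123, 245), about #877bf5.

(135, 123, 245)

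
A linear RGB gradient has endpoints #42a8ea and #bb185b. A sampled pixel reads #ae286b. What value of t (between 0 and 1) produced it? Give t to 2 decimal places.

Invert the lerp on the G channel (largest span, 144): t = (40 − 168) / (24 − 168) = -128/-144 = 0.88889.
Check on R: (174 − 66)/(187 − 66) = 0.8926 ✓

0.89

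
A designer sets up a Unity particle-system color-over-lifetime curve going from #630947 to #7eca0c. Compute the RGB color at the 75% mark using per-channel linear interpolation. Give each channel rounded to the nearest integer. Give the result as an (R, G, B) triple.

#630947 → (99, 9, 71); #7eca0c → (126, 202, 12).
75% corresponds to t = 0.75.
R = 99 + 0.75 × (126 − 99) = 99 + 0.75 × 27 = 119.25 → 119
G = 9 + 0.75 × (202 − 9) = 9 + 0.75 × 193 = 153.75 → 154
B = 71 + 0.75 × (12 − 71) = 71 + 0.75 × -59 = 26.75 → 27
So the blended color is (119, 154, 27), about #779a1b.

(119, 154, 27)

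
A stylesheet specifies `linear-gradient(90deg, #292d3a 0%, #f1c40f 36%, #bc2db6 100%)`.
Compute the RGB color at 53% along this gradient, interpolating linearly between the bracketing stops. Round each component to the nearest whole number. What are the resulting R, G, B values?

(227, 156, 59)

53% lies between the 36% and 100% stops, so the local fraction is t = (53 − 36)/(100 − 36) = 17/64 ≈ 0.2656.
#f1c40f → (241, 196, 15); #bc2db6 → (188, 45, 182).
R = 241 + 0.2656 × (188 − 241) = 226.923 → 227
G = 196 + 0.2656 × (45 − 196) = 155.894 → 156
B = 15 + 0.2656 × (182 − 15) = 59.355 → 59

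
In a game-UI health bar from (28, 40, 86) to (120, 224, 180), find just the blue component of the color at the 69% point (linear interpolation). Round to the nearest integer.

151

B = 86 + 0.69 × (180 − 86) = 150.86 → 151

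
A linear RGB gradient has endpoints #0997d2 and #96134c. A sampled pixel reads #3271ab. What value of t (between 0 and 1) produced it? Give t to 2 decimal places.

Invert the lerp on the R channel (largest span, 141): t = (50 − 9) / (150 − 9) = 41/141 = 0.29078.
Check on G: (113 − 151)/(19 − 151) = 0.2879 ✓

0.29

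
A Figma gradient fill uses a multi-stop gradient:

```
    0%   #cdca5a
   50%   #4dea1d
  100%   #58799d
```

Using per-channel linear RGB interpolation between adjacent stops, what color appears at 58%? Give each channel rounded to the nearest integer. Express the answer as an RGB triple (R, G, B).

(79, 216, 49)

58% lies between the 50% and 100% stops, so the local fraction is t = (58 − 50)/(100 − 50) = 8/50 ≈ 0.16.
#4dea1d → (77, 234, 29); #58799d → (88, 121, 157).
R = 77 + 0.16 × (88 − 77) = 78.76 → 79
G = 234 + 0.16 × (121 − 234) = 215.92 → 216
B = 29 + 0.16 × (157 − 29) = 49.48 → 49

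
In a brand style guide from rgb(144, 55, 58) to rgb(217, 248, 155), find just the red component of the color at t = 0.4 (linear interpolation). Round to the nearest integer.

R = 144 + 0.4 × (217 − 144) = 173.2 → 173

173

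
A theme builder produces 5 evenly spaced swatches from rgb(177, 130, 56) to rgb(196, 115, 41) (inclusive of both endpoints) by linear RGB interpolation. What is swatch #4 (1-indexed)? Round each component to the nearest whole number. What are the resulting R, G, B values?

With 5 swatches and endpoints inclusive, swatch 4 sits at t = (4 − 1)/(5 − 1) = 3/4 ≈ 0.75.
R = 177 + 0.75 × (196 − 177) = 191.25 → 191
G = 130 + 0.75 × (115 − 130) = 118.75 → 119
B = 56 + 0.75 × (41 − 56) = 44.75 → 45

(191, 119, 45)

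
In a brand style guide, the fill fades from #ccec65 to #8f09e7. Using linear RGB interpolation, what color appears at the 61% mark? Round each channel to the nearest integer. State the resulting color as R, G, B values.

#ccec65 → (204, 236, 101); #8f09e7 → (143, 9, 231).
61% corresponds to t = 0.61.
R = 204 + 0.61 × (143 − 204) = 204 + 0.61 × -61 = 166.79 → 167
G = 236 + 0.61 × (9 − 236) = 236 + 0.61 × -227 = 97.53 → 98
B = 101 + 0.61 × (231 − 101) = 101 + 0.61 × 130 = 180.3 → 180
So the blended color is (167, 98, 180), about #a762b4.

(167, 98, 180)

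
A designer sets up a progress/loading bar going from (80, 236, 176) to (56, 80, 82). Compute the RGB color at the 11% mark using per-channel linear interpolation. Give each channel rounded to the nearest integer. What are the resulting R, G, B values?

(77, 219, 166)

11% corresponds to t = 0.11.
R = 80 + 0.11 × (56 − 80) = 80 + 0.11 × -24 = 77.36 → 77
G = 236 + 0.11 × (80 − 236) = 236 + 0.11 × -156 = 218.84 → 219
B = 176 + 0.11 × (82 − 176) = 176 + 0.11 × -94 = 165.66 → 166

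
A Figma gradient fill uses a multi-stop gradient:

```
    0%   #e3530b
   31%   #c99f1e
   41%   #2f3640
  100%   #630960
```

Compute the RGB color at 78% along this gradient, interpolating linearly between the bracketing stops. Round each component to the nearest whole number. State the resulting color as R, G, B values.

78% lies between the 41% and 100% stops, so the local fraction is t = (78 − 41)/(100 − 41) = 37/59 ≈ 0.6271.
#2f3640 → (47, 54, 64); #630960 → (99, 9, 96).
R = 47 + 0.6271 × (99 − 47) = 79.609 → 80
G = 54 + 0.6271 × (9 − 54) = 25.78 → 26
B = 64 + 0.6271 × (96 − 64) = 84.067 → 84

(80, 26, 84)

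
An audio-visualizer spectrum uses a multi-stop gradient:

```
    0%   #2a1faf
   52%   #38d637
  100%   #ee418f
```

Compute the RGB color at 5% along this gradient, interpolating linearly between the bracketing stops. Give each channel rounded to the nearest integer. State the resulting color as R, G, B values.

5% lies between the 0% and 52% stops, so the local fraction is t = (5 − 0)/(52 − 0) = 5/52 ≈ 0.0962.
#2a1faf → (42, 31, 175); #38d637 → (56, 214, 55).
R = 42 + 0.0962 × (56 − 42) = 43.347 → 43
G = 31 + 0.0962 × (214 − 31) = 48.605 → 49
B = 175 + 0.0962 × (55 − 175) = 163.456 → 163

(43, 49, 163)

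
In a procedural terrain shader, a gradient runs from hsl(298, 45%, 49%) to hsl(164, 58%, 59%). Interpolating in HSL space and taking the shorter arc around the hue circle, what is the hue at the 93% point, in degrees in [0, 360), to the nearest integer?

Hue arc: Δh = 164 − 298 = -134° (|Δh| ≤ 180, already the shorter path).
H = 298 + 0.93 × (-134) = 173.38 → 173°

173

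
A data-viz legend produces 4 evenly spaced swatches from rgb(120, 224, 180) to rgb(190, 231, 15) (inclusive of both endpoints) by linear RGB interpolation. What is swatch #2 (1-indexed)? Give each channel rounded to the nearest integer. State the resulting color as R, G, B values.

(143, 226, 125)

With 4 swatches and endpoints inclusive, swatch 2 sits at t = (2 − 1)/(4 − 1) = 1/3 ≈ 0.3333.
R = 120 + 0.3333 × (190 − 120) = 143.331 → 143
G = 224 + 0.3333 × (231 − 224) = 226.333 → 226
B = 180 + 0.3333 × (15 − 180) = 125.006 → 125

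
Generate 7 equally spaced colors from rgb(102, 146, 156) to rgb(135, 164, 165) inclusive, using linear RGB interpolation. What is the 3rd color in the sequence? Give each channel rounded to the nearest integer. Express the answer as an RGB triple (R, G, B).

With 7 swatches and endpoints inclusive, swatch 3 sits at t = (3 − 1)/(7 − 1) = 2/6 ≈ 0.3333.
R = 102 + 0.3333 × (135 − 102) = 112.999 → 113
G = 146 + 0.3333 × (164 − 146) = 151.999 → 152
B = 156 + 0.3333 × (165 − 156) = 159 → 159

(113, 152, 159)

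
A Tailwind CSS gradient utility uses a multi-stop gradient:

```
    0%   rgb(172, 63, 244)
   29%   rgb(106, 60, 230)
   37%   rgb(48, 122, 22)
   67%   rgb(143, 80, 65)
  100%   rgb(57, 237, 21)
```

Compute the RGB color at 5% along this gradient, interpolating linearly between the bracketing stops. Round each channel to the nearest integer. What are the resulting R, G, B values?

(161, 62, 242)

5% lies between the 0% and 29% stops, so the local fraction is t = (5 − 0)/(29 − 0) = 5/29 ≈ 0.1724.
R = 172 + 0.1724 × (106 − 172) = 160.622 → 161
G = 63 + 0.1724 × (60 − 63) = 62.483 → 62
B = 244 + 0.1724 × (230 − 244) = 241.586 → 242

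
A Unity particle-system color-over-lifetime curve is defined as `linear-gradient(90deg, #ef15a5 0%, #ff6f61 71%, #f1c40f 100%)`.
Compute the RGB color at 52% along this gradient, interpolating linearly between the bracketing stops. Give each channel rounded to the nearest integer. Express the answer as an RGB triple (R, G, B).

52% lies between the 0% and 71% stops, so the local fraction is t = (52 − 0)/(71 − 0) = 52/71 ≈ 0.7324.
#ef15a5 → (239, 21, 165); #ff6f61 → (255, 111, 97).
R = 239 + 0.7324 × (255 − 239) = 250.718 → 251
G = 21 + 0.7324 × (111 − 21) = 86.916 → 87
B = 165 + 0.7324 × (97 − 165) = 115.197 → 115

(251, 87, 115)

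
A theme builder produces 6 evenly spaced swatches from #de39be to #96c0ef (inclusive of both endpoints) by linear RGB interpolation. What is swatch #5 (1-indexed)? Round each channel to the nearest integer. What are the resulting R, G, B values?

With 6 swatches and endpoints inclusive, swatch 5 sits at t = (5 − 1)/(6 − 1) = 4/5 ≈ 0.8.
#de39be → (222, 57, 190); #96c0ef → (150, 192, 239).
R = 222 + 0.8 × (150 − 222) = 164.4 → 164
G = 57 + 0.8 × (192 − 57) = 165 → 165
B = 190 + 0.8 × (239 − 190) = 229.2 → 229

(164, 165, 229)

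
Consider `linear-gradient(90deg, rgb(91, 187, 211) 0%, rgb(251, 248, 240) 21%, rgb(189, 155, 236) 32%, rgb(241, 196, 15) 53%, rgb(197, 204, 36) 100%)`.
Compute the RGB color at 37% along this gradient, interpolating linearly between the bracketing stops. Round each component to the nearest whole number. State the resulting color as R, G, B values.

(201, 165, 183)

37% lies between the 32% and 53% stops, so the local fraction is t = (37 − 32)/(53 − 32) = 5/21 ≈ 0.2381.
R = 189 + 0.2381 × (241 − 189) = 201.381 → 201
G = 155 + 0.2381 × (196 − 155) = 164.762 → 165
B = 236 + 0.2381 × (15 − 236) = 183.38 → 183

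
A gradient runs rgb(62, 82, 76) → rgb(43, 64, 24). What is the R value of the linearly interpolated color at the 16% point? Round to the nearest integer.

59

R = 62 + 0.16 × (43 − 62) = 58.96 → 59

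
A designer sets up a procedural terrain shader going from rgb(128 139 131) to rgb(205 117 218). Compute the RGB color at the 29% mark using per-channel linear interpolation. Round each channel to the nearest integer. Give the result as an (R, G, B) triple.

(150, 133, 156)

29% corresponds to t = 0.29.
R = 128 + 0.29 × (205 − 128) = 128 + 0.29 × 77 = 150.33 → 150
G = 139 + 0.29 × (117 − 139) = 139 + 0.29 × -22 = 132.62 → 133
B = 131 + 0.29 × (218 − 131) = 131 + 0.29 × 87 = 156.23 → 156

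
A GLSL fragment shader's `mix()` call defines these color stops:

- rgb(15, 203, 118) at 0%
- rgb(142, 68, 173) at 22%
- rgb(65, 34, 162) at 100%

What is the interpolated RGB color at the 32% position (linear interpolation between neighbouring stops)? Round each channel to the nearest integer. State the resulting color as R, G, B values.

(132, 64, 172)

32% lies between the 22% and 100% stops, so the local fraction is t = (32 − 22)/(100 − 22) = 10/78 ≈ 0.1282.
R = 142 + 0.1282 × (65 − 142) = 132.129 → 132
G = 68 + 0.1282 × (34 − 68) = 63.641 → 64
B = 173 + 0.1282 × (162 − 173) = 171.59 → 172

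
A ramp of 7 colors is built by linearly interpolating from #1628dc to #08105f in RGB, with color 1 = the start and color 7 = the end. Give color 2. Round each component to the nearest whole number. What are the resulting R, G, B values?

(20, 36, 199)

With 7 swatches and endpoints inclusive, swatch 2 sits at t = (2 − 1)/(7 − 1) = 1/6 ≈ 0.1667.
#1628dc → (22, 40, 220); #08105f → (8, 16, 95).
R = 22 + 0.1667 × (8 − 22) = 19.666 → 20
G = 40 + 0.1667 × (16 − 40) = 35.999 → 36
B = 220 + 0.1667 × (95 − 220) = 199.162 → 199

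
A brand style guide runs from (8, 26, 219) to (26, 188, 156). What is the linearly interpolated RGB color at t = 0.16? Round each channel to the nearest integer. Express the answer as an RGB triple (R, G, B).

(11, 52, 209)

R = 8 + 0.16 × (26 − 8) = 8 + 0.16 × 18 = 10.88 → 11
G = 26 + 0.16 × (188 − 26) = 26 + 0.16 × 162 = 51.92 → 52
B = 219 + 0.16 × (156 − 219) = 219 + 0.16 × -63 = 208.92 → 209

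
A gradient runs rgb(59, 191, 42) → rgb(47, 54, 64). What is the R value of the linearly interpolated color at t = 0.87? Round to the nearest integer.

49

R = 59 + 0.87 × (47 − 59) = 48.56 → 49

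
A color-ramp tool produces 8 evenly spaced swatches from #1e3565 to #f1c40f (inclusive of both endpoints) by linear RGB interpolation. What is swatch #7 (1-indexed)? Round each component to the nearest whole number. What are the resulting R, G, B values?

With 8 swatches and endpoints inclusive, swatch 7 sits at t = (7 − 1)/(8 − 1) = 6/7 ≈ 0.8571.
#1e3565 → (30, 53, 101); #f1c40f → (241, 196, 15).
R = 30 + 0.8571 × (241 − 30) = 210.848 → 211
G = 53 + 0.8571 × (196 − 53) = 175.565 → 176
B = 101 + 0.8571 × (15 − 101) = 27.289 → 27

(211, 176, 27)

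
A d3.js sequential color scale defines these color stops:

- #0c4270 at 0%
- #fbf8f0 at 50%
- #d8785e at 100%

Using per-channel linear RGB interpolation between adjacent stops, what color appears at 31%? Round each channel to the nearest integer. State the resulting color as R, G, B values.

(160, 179, 191)

31% lies between the 0% and 50% stops, so the local fraction is t = (31 − 0)/(50 − 0) = 31/50 ≈ 0.62.
#0c4270 → (12, 66, 112); #fbf8f0 → (251, 248, 240).
R = 12 + 0.62 × (251 − 12) = 160.18 → 160
G = 66 + 0.62 × (248 − 66) = 178.84 → 179
B = 112 + 0.62 × (240 − 112) = 191.36 → 191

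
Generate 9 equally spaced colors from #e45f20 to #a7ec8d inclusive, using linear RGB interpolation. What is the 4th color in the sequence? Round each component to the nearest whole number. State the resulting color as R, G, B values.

With 9 swatches and endpoints inclusive, swatch 4 sits at t = (4 − 1)/(9 − 1) = 3/8 ≈ 0.375.
#e45f20 → (228, 95, 32); #a7ec8d → (167, 236, 141).
R = 228 + 0.375 × (167 − 228) = 205.125 → 205
G = 95 + 0.375 × (236 − 95) = 147.875 → 148
B = 32 + 0.375 × (141 − 32) = 72.875 → 73

(205, 148, 73)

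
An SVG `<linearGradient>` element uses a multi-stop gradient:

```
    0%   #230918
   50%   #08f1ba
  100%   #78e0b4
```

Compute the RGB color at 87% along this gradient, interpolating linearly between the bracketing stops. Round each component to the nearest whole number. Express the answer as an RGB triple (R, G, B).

(91, 228, 182)

87% lies between the 50% and 100% stops, so the local fraction is t = (87 − 50)/(100 − 50) = 37/50 ≈ 0.74.
#08f1ba → (8, 241, 186); #78e0b4 → (120, 224, 180).
R = 8 + 0.74 × (120 − 8) = 90.88 → 91
G = 241 + 0.74 × (224 − 241) = 228.42 → 228
B = 186 + 0.74 × (180 − 186) = 181.56 → 182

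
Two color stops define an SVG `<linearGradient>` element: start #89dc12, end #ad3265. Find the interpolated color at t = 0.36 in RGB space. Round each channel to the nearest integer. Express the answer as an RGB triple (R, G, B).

(150, 159, 48)

#89dc12 → (137, 220, 18); #ad3265 → (173, 50, 101).
R = 137 + 0.36 × (173 − 137) = 137 + 0.36 × 36 = 149.96 → 150
G = 220 + 0.36 × (50 − 220) = 220 + 0.36 × -170 = 158.8 → 159
B = 18 + 0.36 × (101 − 18) = 18 + 0.36 × 83 = 47.88 → 48
So the blended color is (150, 159, 48), about #969f30.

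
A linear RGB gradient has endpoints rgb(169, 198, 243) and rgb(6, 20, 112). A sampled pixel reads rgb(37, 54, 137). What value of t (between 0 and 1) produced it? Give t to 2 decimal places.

0.81

Invert the lerp on the G channel (largest span, 178): t = (54 − 198) / (20 − 198) = -144/-178 = 0.80899.
Check on R: (37 − 169)/(6 − 169) = 0.8098 ✓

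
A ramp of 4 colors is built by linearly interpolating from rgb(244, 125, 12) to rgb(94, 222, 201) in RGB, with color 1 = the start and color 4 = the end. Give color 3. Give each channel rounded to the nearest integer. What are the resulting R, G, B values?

(144, 190, 138)

With 4 swatches and endpoints inclusive, swatch 3 sits at t = (3 − 1)/(4 − 1) = 2/3 ≈ 0.6667.
R = 244 + 0.6667 × (94 − 244) = 143.995 → 144
G = 125 + 0.6667 × (222 − 125) = 189.67 → 190
B = 12 + 0.6667 × (201 − 12) = 138.006 → 138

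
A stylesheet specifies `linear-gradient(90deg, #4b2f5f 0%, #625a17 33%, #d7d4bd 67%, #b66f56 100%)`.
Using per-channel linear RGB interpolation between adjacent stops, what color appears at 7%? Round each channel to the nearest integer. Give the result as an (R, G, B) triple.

(80, 56, 80)

7% lies between the 0% and 33% stops, so the local fraction is t = (7 − 0)/(33 − 0) = 7/33 ≈ 0.2121.
#4b2f5f → (75, 47, 95); #625a17 → (98, 90, 23).
R = 75 + 0.2121 × (98 − 75) = 79.878 → 80
G = 47 + 0.2121 × (90 − 47) = 56.12 → 56
B = 95 + 0.2121 × (23 − 95) = 79.729 → 80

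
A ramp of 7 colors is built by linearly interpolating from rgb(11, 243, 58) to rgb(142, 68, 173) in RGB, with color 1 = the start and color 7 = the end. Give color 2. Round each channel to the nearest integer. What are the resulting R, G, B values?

With 7 swatches and endpoints inclusive, swatch 2 sits at t = (2 − 1)/(7 − 1) = 1/6 ≈ 0.1667.
R = 11 + 0.1667 × (142 − 11) = 32.838 → 33
G = 243 + 0.1667 × (68 − 243) = 213.827 → 214
B = 58 + 0.1667 × (173 − 58) = 77.171 → 77

(33, 214, 77)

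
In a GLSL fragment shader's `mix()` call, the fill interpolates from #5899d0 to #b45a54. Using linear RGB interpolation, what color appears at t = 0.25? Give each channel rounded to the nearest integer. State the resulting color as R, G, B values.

#5899d0 → (88, 153, 208); #b45a54 → (180, 90, 84).
R = 88 + 0.25 × (180 − 88) = 88 + 0.25 × 92 = 111 → 111
G = 153 + 0.25 × (90 − 153) = 153 + 0.25 × -63 = 137.25 → 137
B = 208 + 0.25 × (84 − 208) = 208 + 0.25 × -124 = 177 → 177

(111, 137, 177)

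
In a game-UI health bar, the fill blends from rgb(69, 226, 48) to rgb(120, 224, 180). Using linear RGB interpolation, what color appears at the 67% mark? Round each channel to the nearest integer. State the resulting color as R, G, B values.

(103, 225, 136)

67% corresponds to t = 0.67.
R = 69 + 0.67 × (120 − 69) = 69 + 0.67 × 51 = 103.17 → 103
G = 226 + 0.67 × (224 − 226) = 226 + 0.67 × -2 = 224.66 → 225
B = 48 + 0.67 × (180 − 48) = 48 + 0.67 × 132 = 136.44 → 136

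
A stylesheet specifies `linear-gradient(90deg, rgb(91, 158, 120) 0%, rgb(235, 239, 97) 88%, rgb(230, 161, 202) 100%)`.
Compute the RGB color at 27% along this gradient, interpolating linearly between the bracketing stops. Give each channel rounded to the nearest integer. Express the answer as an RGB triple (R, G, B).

27% lies between the 0% and 88% stops, so the local fraction is t = (27 − 0)/(88 − 0) = 27/88 ≈ 0.3068.
R = 91 + 0.3068 × (235 − 91) = 135.179 → 135
G = 158 + 0.3068 × (239 − 158) = 182.851 → 183
B = 120 + 0.3068 × (97 − 120) = 112.944 → 113

(135, 183, 113)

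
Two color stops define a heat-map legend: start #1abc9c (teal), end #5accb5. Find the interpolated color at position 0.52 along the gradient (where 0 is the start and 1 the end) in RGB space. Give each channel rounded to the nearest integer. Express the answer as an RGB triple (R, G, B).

#1abc9c → (26, 188, 156); #5accb5 → (90, 204, 181).
R = 26 + 0.52 × (90 − 26) = 26 + 0.52 × 64 = 59.28 → 59
G = 188 + 0.52 × (204 − 188) = 188 + 0.52 × 16 = 196.32 → 196
B = 156 + 0.52 × (181 − 156) = 156 + 0.52 × 25 = 169 → 169
So the blended color is (59, 196, 169), about #3bc4a9.

(59, 196, 169)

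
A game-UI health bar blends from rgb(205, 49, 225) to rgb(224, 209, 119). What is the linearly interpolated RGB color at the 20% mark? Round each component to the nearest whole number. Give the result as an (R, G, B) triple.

20% corresponds to t = 0.2.
R = 205 + 0.2 × (224 − 205) = 205 + 0.2 × 19 = 208.8 → 209
G = 49 + 0.2 × (209 − 49) = 49 + 0.2 × 160 = 81 → 81
B = 225 + 0.2 × (119 − 225) = 225 + 0.2 × -106 = 203.8 → 204

(209, 81, 204)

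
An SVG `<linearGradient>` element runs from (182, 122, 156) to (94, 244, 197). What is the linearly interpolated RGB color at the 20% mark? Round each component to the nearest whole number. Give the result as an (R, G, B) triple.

(164, 146, 164)

20% corresponds to t = 0.2.
R = 182 + 0.2 × (94 − 182) = 182 + 0.2 × -88 = 164.4 → 164
G = 122 + 0.2 × (244 − 122) = 122 + 0.2 × 122 = 146.4 → 146
B = 156 + 0.2 × (197 − 156) = 156 + 0.2 × 41 = 164.2 → 164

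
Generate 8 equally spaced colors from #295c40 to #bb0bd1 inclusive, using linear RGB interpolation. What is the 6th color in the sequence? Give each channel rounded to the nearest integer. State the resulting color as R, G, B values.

With 8 swatches and endpoints inclusive, swatch 6 sits at t = (6 − 1)/(8 − 1) = 5/7 ≈ 0.7143.
#295c40 → (41, 92, 64); #bb0bd1 → (187, 11, 209).
R = 41 + 0.7143 × (187 − 41) = 145.288 → 145
G = 92 + 0.7143 × (11 − 92) = 34.142 → 34
B = 64 + 0.7143 × (209 − 64) = 167.574 → 168

(145, 34, 168)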